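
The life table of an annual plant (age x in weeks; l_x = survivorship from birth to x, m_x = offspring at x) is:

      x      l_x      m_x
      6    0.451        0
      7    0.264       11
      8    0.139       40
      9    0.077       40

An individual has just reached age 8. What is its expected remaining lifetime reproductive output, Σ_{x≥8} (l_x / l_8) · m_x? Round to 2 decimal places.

l_8 = 0.139. Conditional survival from age 8 to x is l_x / l_8.
  x=8: (0.139/0.139) × 40 = 40.0000
  x=9: (0.077/0.139) × 40 = 22.1583
Sum = 40.0000 + 22.1583 = 62.1583

62.16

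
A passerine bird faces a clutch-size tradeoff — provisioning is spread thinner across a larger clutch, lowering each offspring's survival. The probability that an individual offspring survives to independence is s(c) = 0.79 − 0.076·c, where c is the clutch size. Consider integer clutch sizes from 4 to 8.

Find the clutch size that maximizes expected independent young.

5

Expected independent young = c × s(c):
  c=4: 4 × 0.486 = 1.944
  c=5: 5 × 0.410 = 2.050
  c=6: 6 × 0.334 = 2.004
  c=7: 7 × 0.258 = 1.806
  c=8: 8 × 0.182 = 1.456
Maximum at c = 5 (2.050 independent young).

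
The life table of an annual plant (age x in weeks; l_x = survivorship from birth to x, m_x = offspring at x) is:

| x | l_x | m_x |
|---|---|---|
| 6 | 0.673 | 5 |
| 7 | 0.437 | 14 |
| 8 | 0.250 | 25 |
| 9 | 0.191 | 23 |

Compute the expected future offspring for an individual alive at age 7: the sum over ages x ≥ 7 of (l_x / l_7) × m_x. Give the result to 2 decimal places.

l_7 = 0.437. Conditional survival from age 7 to x is l_x / l_7.
  x=7: (0.437/0.437) × 14 = 14.0000
  x=8: (0.250/0.437) × 25 = 14.3021
  x=9: (0.191/0.437) × 23 = 10.0526
Sum = 14.0000 + 14.3021 + 10.0526 = 38.3547

38.35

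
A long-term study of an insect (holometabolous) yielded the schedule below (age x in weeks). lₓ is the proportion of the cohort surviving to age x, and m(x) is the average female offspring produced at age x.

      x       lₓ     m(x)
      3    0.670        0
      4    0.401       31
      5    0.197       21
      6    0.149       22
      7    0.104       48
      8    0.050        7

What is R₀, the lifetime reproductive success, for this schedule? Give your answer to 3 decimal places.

25.188

R₀ = Σ lₓ m(x):
  age 3: 0.670 × 0 = 0.0000
  age 4: 0.401 × 31 = 12.4310
  age 5: 0.197 × 21 = 4.1370
  age 6: 0.149 × 22 = 3.2780
  age 7: 0.104 × 48 = 4.9920
  age 8: 0.050 × 7 = 0.3500
R₀ = 0.0000 + 12.4310 + 4.1370 + 3.2780 + 4.9920 + 0.3500 = 25.1880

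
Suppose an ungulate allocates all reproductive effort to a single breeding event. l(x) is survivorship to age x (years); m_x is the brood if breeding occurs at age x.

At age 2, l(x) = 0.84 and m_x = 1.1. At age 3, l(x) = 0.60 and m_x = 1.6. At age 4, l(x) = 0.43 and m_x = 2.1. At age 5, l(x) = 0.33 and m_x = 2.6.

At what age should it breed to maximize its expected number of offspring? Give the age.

Expected offspring if breeding at age x = l(x) × m_x:
  age 2: 0.84 × 1.1 = 0.924
  age 3: 0.60 × 1.6 = 0.960
  age 4: 0.43 × 2.1 = 0.903
  age 5: 0.33 × 2.6 = 0.858
Maximum at age 3 (0.960).

3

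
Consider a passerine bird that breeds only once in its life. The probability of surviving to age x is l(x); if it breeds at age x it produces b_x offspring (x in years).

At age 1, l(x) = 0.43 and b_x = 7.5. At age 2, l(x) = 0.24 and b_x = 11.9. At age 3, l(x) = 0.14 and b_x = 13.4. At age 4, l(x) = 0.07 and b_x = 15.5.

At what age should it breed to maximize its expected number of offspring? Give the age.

1

Expected offspring if breeding at age x = l(x) × b_x:
  age 1: 0.43 × 7.5 = 3.225
  age 2: 0.24 × 11.9 = 2.856
  age 3: 0.14 × 13.4 = 1.876
  age 4: 0.07 × 15.5 = 1.085
Maximum at age 1 (3.225).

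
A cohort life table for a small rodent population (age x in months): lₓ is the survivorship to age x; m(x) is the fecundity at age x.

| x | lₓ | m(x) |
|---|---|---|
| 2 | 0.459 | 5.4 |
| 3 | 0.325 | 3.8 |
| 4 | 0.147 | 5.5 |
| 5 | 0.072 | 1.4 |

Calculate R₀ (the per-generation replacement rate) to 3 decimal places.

R₀ = Σ lₓ m(x):
  age 2: 0.459 × 5.4 = 2.4786
  age 3: 0.325 × 3.8 = 1.2350
  age 4: 0.147 × 5.5 = 0.8085
  age 5: 0.072 × 1.4 = 0.1008
R₀ = 2.4786 + 1.2350 + 0.8085 + 0.1008 = 4.6229

4.623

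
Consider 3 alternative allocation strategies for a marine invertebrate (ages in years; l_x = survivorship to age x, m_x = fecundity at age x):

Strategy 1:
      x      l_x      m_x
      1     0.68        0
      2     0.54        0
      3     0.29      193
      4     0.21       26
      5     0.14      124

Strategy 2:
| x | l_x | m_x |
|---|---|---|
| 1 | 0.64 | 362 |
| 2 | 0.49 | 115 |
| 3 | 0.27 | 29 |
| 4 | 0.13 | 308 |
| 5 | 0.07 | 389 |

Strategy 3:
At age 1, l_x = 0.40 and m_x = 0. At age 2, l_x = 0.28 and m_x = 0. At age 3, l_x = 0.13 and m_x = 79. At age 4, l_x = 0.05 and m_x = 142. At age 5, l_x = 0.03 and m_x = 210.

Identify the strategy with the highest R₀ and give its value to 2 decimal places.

Strategy 1: R₀ = 0.68×0 + 0.54×0 + 0.29×193 + 0.21×26 + 0.14×124 = 78.7900
Strategy 2: R₀ = 0.64×362 + 0.49×115 + 0.27×29 + 0.13×308 + 0.07×389 = 363.1300
Strategy 3: R₀ = 0.40×0 + 0.28×0 + 0.13×79 + 0.05×142 + 0.03×210 = 23.6700
Highest R₀: strategy 2 with 363.1300.

363.13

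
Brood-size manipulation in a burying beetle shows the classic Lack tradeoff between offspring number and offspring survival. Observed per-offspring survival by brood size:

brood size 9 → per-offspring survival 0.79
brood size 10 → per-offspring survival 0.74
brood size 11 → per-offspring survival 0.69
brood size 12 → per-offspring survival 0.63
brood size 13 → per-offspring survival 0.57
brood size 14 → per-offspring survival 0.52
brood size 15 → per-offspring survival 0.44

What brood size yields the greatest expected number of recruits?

Expected recruits = c × s(c):
  c=9: 9 × 0.79 = 7.110
  c=10: 10 × 0.74 = 7.400
  c=11: 11 × 0.69 = 7.590
  c=12: 12 × 0.63 = 7.560
  c=13: 13 × 0.57 = 7.410
  c=14: 14 × 0.52 = 7.280
  c=15: 15 × 0.44 = 6.600
Maximum at c = 11 (7.590 recruits).

11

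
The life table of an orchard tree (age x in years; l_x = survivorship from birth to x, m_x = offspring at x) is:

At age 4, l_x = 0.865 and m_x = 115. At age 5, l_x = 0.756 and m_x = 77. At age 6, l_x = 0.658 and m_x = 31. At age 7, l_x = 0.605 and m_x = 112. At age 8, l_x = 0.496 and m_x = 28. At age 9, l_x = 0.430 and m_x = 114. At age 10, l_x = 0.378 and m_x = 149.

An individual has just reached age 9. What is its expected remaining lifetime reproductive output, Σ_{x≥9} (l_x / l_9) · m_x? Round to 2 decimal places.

244.98

l_9 = 0.430. Conditional survival from age 9 to x is l_x / l_9.
  x=9: (0.430/0.430) × 114 = 114.0000
  x=10: (0.378/0.430) × 149 = 130.9814
Sum = 114.0000 + 130.9814 = 244.9814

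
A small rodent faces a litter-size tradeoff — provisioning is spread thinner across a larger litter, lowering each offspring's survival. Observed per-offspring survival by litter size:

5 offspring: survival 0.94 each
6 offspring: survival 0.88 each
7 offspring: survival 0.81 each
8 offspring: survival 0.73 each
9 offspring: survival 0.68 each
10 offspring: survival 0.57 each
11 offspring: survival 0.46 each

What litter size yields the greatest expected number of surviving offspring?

9

Expected surviving offspring = c × s(c):
  c=5: 5 × 0.94 = 4.700
  c=6: 6 × 0.88 = 5.280
  c=7: 7 × 0.81 = 5.670
  c=8: 8 × 0.73 = 5.840
  c=9: 9 × 0.68 = 6.120
  c=10: 10 × 0.57 = 5.700
  c=11: 11 × 0.46 = 5.060
Maximum at c = 9 (6.120 surviving offspring).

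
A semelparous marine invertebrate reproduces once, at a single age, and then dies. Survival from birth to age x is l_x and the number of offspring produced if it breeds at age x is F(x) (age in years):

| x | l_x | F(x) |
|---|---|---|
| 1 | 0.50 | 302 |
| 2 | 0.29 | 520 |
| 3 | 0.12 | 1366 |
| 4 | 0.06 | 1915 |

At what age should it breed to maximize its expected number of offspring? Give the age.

3

Expected offspring if breeding at age x = l_x × F(x):
  age 1: 0.50 × 302 = 151.000
  age 2: 0.29 × 520 = 150.800
  age 3: 0.12 × 1366 = 163.920
  age 4: 0.06 × 1915 = 114.900
Maximum at age 3 (163.920).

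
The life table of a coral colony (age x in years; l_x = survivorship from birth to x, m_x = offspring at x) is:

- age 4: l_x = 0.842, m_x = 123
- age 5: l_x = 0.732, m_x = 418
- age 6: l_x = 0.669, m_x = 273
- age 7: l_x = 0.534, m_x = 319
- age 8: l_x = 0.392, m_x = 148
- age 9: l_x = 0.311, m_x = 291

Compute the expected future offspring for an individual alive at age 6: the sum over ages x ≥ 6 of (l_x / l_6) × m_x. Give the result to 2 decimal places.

l_6 = 0.669. Conditional survival from age 6 to x is l_x / l_6.
  x=6: (0.669/0.669) × 273 = 273.0000
  x=7: (0.534/0.669) × 319 = 254.6278
  x=8: (0.392/0.669) × 148 = 86.7205
  x=9: (0.311/0.669) × 291 = 135.2780
Sum = 273.0000 + 254.6278 + 86.7205 + 135.2780 = 749.6263

749.63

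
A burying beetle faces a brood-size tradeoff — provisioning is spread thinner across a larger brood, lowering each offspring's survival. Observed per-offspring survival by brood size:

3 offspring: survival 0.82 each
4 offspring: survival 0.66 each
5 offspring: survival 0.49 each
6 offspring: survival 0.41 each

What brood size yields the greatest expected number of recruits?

Expected recruits = c × s(c):
  c=3: 3 × 0.82 = 2.460
  c=4: 4 × 0.66 = 2.640
  c=5: 5 × 0.49 = 2.450
  c=6: 6 × 0.41 = 2.460
Maximum at c = 4 (2.640 recruits).

4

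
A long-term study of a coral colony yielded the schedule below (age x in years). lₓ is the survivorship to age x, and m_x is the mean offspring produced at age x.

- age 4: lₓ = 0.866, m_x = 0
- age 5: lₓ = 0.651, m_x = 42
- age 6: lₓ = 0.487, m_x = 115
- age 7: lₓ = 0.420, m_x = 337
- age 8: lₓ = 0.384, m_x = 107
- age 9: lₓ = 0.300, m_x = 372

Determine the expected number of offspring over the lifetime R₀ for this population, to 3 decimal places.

377.575

R₀ = Σ lₓ m_x:
  age 4: 0.866 × 0 = 0.0000
  age 5: 0.651 × 42 = 27.3420
  age 6: 0.487 × 115 = 56.0050
  age 7: 0.420 × 337 = 141.5400
  age 8: 0.384 × 107 = 41.0880
  age 9: 0.300 × 372 = 111.6000
R₀ = 0.0000 + 27.3420 + 56.0050 + 141.5400 + 41.0880 + 111.6000 = 377.5750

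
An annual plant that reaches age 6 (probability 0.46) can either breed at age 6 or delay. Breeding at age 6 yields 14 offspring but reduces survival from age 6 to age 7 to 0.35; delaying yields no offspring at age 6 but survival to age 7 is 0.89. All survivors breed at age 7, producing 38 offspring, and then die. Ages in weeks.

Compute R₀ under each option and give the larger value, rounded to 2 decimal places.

15.56

breed at age 6: R₀ = 0.46 × (14 + 0.35 × 38) = 0.46 × 27.3000 = 12.5580
delay to age 7: R₀ = 0.46 × (0.89 × 38) = 0.46 × 33.8200 = 15.5572
Higher: delay to age 7 (15.5572).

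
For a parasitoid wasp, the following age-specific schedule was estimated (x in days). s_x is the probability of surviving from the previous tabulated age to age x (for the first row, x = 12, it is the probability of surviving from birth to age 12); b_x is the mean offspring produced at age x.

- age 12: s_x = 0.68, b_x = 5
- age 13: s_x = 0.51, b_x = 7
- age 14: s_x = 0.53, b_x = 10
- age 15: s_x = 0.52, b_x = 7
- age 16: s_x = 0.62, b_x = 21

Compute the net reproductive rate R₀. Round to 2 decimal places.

9.58

Survivorship from birth: l_x = s_12·s_13·…·s_x.
  l_12 = 0.68000
  l_13 = 0.34680
  l_14 = 0.18380
  l_15 = 0.09558
  l_16 = 0.05926
R₀ = Σ l_x b_x:
  age 12: 0.68000 × 5 = 3.4000
  age 13: 0.34680 × 7 = 2.4276
  age 14: 0.18380 × 10 = 1.8380
  age 15: 0.09558 × 7 = 0.6691
  age 16: 0.05926 × 21 = 1.2445
R₀ = 3.4000 + 2.4276 + 1.8380 + 0.6691 + 1.2445 = 9.5791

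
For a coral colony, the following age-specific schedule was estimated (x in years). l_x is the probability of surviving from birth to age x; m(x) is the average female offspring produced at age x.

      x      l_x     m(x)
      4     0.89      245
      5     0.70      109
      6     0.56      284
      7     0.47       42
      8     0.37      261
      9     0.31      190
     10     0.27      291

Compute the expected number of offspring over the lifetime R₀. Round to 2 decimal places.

707.17

R₀ = Σ l_x m(x):
  age 4: 0.89 × 245 = 218.0500
  age 5: 0.70 × 109 = 76.3000
  age 6: 0.56 × 284 = 159.0400
  age 7: 0.47 × 42 = 19.7400
  age 8: 0.37 × 261 = 96.5700
  age 9: 0.31 × 190 = 58.9000
  age 10: 0.27 × 291 = 78.5700
R₀ = 218.0500 + 76.3000 + 159.0400 + 19.7400 + 96.5700 + 58.9000 + 78.5700 = 707.1700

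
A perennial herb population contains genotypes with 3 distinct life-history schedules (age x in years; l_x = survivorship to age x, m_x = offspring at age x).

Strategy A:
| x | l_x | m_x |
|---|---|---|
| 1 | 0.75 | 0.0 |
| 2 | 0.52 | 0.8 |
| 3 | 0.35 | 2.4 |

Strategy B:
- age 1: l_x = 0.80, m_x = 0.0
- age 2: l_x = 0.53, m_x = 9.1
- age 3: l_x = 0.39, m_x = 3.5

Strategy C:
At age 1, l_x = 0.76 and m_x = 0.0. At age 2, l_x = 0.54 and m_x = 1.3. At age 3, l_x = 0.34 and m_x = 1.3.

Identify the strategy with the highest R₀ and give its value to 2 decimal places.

6.19

Strategy A: R₀ = 0.75×0.0 + 0.52×0.8 + 0.35×2.4 = 1.2560
Strategy B: R₀ = 0.80×0.0 + 0.53×9.1 + 0.39×3.5 = 6.1880
Strategy C: R₀ = 0.76×0.0 + 0.54×1.3 + 0.34×1.3 = 1.1440
Highest R₀: strategy B with 6.1880.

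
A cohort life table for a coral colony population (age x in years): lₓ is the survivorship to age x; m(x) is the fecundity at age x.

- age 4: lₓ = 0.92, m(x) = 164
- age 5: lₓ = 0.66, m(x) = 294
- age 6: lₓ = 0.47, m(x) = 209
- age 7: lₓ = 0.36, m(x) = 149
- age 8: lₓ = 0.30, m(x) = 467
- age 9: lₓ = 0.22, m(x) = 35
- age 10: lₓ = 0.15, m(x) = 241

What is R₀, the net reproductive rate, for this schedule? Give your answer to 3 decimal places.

R₀ = Σ lₓ m(x):
  age 4: 0.92 × 164 = 150.8800
  age 5: 0.66 × 294 = 194.0400
  age 6: 0.47 × 209 = 98.2300
  age 7: 0.36 × 149 = 53.6400
  age 8: 0.30 × 467 = 140.1000
  age 9: 0.22 × 35 = 7.7000
  age 10: 0.15 × 241 = 36.1500
R₀ = 150.8800 + 194.0400 + 98.2300 + 53.6400 + 140.1000 + 7.7000 + 36.1500 = 680.7400

680.740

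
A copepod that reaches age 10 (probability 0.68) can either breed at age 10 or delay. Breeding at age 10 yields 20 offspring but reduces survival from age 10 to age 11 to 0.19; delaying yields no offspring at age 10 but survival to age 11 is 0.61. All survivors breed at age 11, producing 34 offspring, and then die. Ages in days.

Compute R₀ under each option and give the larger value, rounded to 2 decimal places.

17.99

breed at age 10: R₀ = 0.68 × (20 + 0.19 × 34) = 0.68 × 26.4600 = 17.9928
delay to age 11: R₀ = 0.68 × (0.61 × 34) = 0.68 × 20.7400 = 14.1032
Higher: breed at age 10 (17.9928).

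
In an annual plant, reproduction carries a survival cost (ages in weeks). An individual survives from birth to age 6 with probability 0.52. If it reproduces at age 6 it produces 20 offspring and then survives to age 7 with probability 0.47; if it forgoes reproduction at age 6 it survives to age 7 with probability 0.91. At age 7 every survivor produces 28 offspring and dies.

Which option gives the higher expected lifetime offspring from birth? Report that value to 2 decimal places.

breed at age 6: R₀ = 0.52 × (20 + 0.47 × 28) = 0.52 × 33.1600 = 17.2432
delay to age 7: R₀ = 0.52 × (0.91 × 28) = 0.52 × 25.4800 = 13.2496
Higher: breed at age 6 (17.2432).

17.24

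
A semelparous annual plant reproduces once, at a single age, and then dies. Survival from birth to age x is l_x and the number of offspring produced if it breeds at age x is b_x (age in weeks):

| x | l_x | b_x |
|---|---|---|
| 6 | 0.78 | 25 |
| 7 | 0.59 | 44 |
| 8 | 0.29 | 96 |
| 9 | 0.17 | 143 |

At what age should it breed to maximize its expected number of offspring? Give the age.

8

Expected offspring if breeding at age x = l_x × b_x:
  age 6: 0.78 × 25 = 19.500
  age 7: 0.59 × 44 = 25.960
  age 8: 0.29 × 96 = 27.840
  age 9: 0.17 × 143 = 24.310
Maximum at age 8 (27.840).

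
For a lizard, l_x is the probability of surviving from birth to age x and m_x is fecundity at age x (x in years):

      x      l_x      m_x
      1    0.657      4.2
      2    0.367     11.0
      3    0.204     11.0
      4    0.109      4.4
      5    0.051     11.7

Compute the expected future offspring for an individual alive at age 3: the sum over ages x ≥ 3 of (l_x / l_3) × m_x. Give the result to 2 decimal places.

16.28

l_3 = 0.204. Conditional survival from age 3 to x is l_x / l_3.
  x=3: (0.204/0.204) × 11.0 = 11.0000
  x=4: (0.109/0.204) × 4.4 = 2.3510
  x=5: (0.051/0.204) × 11.7 = 2.9250
Sum = 11.0000 + 2.3510 + 2.9250 = 16.2760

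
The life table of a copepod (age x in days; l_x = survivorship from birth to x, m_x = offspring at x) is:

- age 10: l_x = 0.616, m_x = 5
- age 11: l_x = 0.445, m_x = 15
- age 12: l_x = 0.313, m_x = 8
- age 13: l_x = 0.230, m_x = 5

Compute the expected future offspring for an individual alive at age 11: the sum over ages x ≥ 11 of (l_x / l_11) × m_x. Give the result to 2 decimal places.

23.21

l_11 = 0.445. Conditional survival from age 11 to x is l_x / l_11.
  x=11: (0.445/0.445) × 15 = 15.0000
  x=12: (0.313/0.445) × 8 = 5.6270
  x=13: (0.230/0.445) × 5 = 2.5843
Sum = 15.0000 + 5.6270 + 2.5843 = 23.2112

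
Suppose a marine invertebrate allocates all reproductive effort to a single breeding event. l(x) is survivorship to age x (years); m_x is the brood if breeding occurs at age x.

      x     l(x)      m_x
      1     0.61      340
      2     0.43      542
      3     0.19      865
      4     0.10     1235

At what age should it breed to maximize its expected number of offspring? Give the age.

2

Expected offspring if breeding at age x = l(x) × m_x:
  age 1: 0.61 × 340 = 207.400
  age 2: 0.43 × 542 = 233.060
  age 3: 0.19 × 865 = 164.350
  age 4: 0.10 × 1235 = 123.500
Maximum at age 2 (233.060).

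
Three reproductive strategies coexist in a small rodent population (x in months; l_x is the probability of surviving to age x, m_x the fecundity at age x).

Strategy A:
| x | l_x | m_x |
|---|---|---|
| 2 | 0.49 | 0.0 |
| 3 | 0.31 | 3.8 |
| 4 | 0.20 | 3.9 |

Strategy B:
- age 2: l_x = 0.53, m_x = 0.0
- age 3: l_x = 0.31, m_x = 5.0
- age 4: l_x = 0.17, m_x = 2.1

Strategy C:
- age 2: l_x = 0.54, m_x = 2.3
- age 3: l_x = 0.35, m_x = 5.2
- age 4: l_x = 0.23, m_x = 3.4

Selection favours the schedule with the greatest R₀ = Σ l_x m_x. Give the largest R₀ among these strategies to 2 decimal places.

3.84

Strategy A: R₀ = 0.49×0.0 + 0.31×3.8 + 0.20×3.9 = 1.9580
Strategy B: R₀ = 0.53×0.0 + 0.31×5.0 + 0.17×2.1 = 1.9070
Strategy C: R₀ = 0.54×2.3 + 0.35×5.2 + 0.23×3.4 = 3.8440
Highest R₀: strategy C with 3.8440.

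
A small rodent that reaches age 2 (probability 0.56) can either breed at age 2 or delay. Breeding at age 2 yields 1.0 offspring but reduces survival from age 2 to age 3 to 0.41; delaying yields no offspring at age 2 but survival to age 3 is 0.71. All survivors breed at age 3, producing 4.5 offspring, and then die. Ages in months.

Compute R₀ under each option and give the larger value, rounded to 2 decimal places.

1.79

breed at age 2: R₀ = 0.56 × (1.0 + 0.41 × 4.5) = 0.56 × 2.8450 = 1.5932
delay to age 3: R₀ = 0.56 × (0.71 × 4.5) = 0.56 × 3.1950 = 1.7892
Higher: delay to age 3 (1.7892).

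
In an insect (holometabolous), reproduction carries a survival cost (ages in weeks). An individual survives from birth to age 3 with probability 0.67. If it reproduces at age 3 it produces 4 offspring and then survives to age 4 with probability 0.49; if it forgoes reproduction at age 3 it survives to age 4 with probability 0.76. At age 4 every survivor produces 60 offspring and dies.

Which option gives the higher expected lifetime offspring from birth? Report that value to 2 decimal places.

30.55

breed at age 3: R₀ = 0.67 × (4 + 0.49 × 60) = 0.67 × 33.4000 = 22.3780
delay to age 4: R₀ = 0.67 × (0.76 × 60) = 0.67 × 45.6000 = 30.5520
Higher: delay to age 4 (30.5520).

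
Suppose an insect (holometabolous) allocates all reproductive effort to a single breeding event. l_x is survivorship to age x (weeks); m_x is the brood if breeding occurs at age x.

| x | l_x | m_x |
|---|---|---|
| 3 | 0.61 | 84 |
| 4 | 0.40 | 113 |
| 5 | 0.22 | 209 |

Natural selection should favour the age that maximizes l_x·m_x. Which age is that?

3

Expected offspring if breeding at age x = l_x × m_x:
  age 3: 0.61 × 84 = 51.240
  age 4: 0.40 × 113 = 45.200
  age 5: 0.22 × 209 = 45.980
Maximum at age 3 (51.240).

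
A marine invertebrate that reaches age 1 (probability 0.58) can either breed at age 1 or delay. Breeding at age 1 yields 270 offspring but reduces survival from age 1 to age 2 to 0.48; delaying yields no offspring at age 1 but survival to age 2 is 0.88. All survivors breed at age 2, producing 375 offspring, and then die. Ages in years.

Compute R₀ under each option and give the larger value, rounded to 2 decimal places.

breed at age 1: R₀ = 0.58 × (270 + 0.48 × 375) = 0.58 × 450.0000 = 261.0000
delay to age 2: R₀ = 0.58 × (0.88 × 375) = 0.58 × 330.0000 = 191.4000
Higher: breed at age 1 (261.0000).

261.00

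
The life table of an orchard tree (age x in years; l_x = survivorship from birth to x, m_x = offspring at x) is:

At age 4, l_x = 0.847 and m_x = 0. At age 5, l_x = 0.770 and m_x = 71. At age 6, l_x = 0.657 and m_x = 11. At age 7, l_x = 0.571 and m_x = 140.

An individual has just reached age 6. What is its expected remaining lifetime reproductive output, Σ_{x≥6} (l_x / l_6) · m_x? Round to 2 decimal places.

132.67

l_6 = 0.657. Conditional survival from age 6 to x is l_x / l_6.
  x=6: (0.657/0.657) × 11 = 11.0000
  x=7: (0.571/0.657) × 140 = 121.6743
Sum = 11.0000 + 121.6743 = 132.6743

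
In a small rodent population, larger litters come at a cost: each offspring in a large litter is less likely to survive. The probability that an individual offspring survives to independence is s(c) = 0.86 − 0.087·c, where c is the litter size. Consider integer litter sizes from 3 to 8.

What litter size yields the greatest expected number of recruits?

5

Expected recruits = c × s(c):
  c=3: 3 × 0.599 = 1.797
  c=4: 4 × 0.512 = 2.048
  c=5: 5 × 0.425 = 2.125
  c=6: 6 × 0.338 = 2.028
  c=7: 7 × 0.251 = 1.757
  c=8: 8 × 0.164 = 1.312
Maximum at c = 5 (2.125 recruits).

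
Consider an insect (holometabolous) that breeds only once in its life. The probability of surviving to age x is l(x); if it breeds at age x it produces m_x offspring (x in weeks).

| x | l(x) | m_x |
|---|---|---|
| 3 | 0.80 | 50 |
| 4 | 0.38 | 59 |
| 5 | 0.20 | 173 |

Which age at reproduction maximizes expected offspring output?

Expected offspring if breeding at age x = l(x) × m_x:
  age 3: 0.80 × 50 = 40.000
  age 4: 0.38 × 59 = 22.420
  age 5: 0.20 × 173 = 34.600
Maximum at age 3 (40.000).

3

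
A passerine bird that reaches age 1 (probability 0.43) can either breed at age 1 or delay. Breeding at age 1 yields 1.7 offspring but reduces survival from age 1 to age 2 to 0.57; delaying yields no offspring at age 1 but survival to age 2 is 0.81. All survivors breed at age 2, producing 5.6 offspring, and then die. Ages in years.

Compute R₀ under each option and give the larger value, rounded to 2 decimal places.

2.10

breed at age 1: R₀ = 0.43 × (1.7 + 0.57 × 5.6) = 0.43 × 4.8920 = 2.1036
delay to age 2: R₀ = 0.43 × (0.81 × 5.6) = 0.43 × 4.5360 = 1.9505
Higher: breed at age 1 (2.1036).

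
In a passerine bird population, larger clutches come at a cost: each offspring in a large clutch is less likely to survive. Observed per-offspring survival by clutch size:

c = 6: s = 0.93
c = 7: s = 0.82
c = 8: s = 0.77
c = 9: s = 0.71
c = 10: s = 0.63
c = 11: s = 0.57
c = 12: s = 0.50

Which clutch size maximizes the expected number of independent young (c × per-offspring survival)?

9

Expected independent young = c × s(c):
  c=6: 6 × 0.93 = 5.580
  c=7: 7 × 0.82 = 5.740
  c=8: 8 × 0.77 = 6.160
  c=9: 9 × 0.71 = 6.390
  c=10: 10 × 0.63 = 6.300
  c=11: 11 × 0.57 = 6.270
  c=12: 12 × 0.50 = 6.000
Maximum at c = 9 (6.390 independent young).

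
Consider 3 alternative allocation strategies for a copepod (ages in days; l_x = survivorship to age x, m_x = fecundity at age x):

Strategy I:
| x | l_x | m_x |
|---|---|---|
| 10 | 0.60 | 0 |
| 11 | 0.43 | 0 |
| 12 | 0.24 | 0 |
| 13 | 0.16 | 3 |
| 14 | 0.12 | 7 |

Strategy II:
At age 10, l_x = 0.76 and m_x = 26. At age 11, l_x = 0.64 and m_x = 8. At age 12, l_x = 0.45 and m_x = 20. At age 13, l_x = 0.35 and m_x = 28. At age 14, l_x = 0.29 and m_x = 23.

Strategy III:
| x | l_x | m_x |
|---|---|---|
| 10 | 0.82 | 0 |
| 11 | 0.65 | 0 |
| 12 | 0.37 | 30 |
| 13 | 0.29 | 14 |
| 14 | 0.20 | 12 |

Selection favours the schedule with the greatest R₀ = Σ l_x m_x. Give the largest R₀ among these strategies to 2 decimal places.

50.35

Strategy I: R₀ = 0.60×0 + 0.43×0 + 0.24×0 + 0.16×3 + 0.12×7 = 1.3200
Strategy II: R₀ = 0.76×26 + 0.64×8 + 0.45×20 + 0.35×28 + 0.29×23 = 50.3500
Strategy III: R₀ = 0.82×0 + 0.65×0 + 0.37×30 + 0.29×14 + 0.20×12 = 17.5600
Highest R₀: strategy II with 50.3500.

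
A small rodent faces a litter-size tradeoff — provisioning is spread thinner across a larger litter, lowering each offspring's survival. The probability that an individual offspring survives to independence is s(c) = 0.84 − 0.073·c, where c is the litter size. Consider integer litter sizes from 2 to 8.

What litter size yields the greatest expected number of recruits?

6

Expected recruits = c × s(c):
  c=2: 2 × 0.694 = 1.388
  c=3: 3 × 0.621 = 1.863
  c=4: 4 × 0.548 = 2.192
  c=5: 5 × 0.475 = 2.375
  c=6: 6 × 0.402 = 2.412
  c=7: 7 × 0.329 = 2.303
  c=8: 8 × 0.256 = 2.048
Maximum at c = 6 (2.412 recruits).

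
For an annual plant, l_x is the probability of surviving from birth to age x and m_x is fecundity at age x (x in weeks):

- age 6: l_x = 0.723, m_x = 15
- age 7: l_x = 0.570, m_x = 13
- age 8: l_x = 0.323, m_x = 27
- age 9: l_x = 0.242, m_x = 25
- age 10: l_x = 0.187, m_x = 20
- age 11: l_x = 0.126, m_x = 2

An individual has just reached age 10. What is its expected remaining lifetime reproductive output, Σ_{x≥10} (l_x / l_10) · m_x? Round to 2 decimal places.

l_10 = 0.187. Conditional survival from age 10 to x is l_x / l_10.
  x=10: (0.187/0.187) × 20 = 20.0000
  x=11: (0.126/0.187) × 2 = 1.3476
Sum = 20.0000 + 1.3476 = 21.3476

21.35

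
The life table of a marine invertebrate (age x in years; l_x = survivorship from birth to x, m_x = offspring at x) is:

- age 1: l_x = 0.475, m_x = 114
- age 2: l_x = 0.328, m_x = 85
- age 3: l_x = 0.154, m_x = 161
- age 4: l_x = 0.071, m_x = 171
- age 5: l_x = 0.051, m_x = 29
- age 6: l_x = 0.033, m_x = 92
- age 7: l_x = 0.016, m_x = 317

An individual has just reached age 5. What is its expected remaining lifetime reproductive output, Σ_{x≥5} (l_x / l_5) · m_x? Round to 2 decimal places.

l_5 = 0.051. Conditional survival from age 5 to x is l_x / l_5.
  x=5: (0.051/0.051) × 29 = 29.0000
  x=6: (0.033/0.051) × 92 = 59.5294
  x=7: (0.016/0.051) × 317 = 99.4510
Sum = 29.0000 + 59.5294 + 99.4510 = 187.9804

187.98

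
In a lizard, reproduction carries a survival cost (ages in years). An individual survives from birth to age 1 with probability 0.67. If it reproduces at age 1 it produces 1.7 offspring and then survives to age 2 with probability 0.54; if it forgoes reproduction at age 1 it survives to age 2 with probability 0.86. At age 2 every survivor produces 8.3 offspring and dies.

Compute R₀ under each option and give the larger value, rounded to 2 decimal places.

breed at age 1: R₀ = 0.67 × (1.7 + 0.54 × 8.3) = 0.67 × 6.1820 = 4.1419
delay to age 2: R₀ = 0.67 × (0.86 × 8.3) = 0.67 × 7.1380 = 4.7825
Higher: delay to age 2 (4.7825).

4.78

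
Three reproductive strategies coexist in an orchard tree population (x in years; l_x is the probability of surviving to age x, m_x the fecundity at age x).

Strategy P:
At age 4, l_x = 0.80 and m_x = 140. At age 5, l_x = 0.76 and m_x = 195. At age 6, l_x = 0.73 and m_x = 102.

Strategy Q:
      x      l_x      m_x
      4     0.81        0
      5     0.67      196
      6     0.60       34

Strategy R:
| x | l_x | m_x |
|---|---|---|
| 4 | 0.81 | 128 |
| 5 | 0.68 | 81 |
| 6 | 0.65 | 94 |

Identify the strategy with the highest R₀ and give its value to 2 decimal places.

Strategy P: R₀ = 0.80×140 + 0.76×195 + 0.73×102 = 334.6600
Strategy Q: R₀ = 0.81×0 + 0.67×196 + 0.60×34 = 151.7200
Strategy R: R₀ = 0.81×128 + 0.68×81 + 0.65×94 = 219.8600
Highest R₀: strategy P with 334.6600.

334.66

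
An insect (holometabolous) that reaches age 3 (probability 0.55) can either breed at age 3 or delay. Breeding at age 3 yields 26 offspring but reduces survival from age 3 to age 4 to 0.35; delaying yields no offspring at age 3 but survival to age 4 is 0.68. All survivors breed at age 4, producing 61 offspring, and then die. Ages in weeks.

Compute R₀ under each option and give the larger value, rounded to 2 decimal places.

breed at age 3: R₀ = 0.55 × (26 + 0.35 × 61) = 0.55 × 47.3500 = 26.0425
delay to age 4: R₀ = 0.55 × (0.68 × 61) = 0.55 × 41.4800 = 22.8140
Higher: breed at age 3 (26.0425).

26.04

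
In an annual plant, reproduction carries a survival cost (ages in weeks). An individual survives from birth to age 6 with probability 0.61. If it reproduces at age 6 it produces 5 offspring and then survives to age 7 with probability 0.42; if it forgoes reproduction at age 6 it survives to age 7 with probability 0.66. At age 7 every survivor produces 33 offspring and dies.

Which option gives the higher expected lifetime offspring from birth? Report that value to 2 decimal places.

13.29

breed at age 6: R₀ = 0.61 × (5 + 0.42 × 33) = 0.61 × 18.8600 = 11.5046
delay to age 7: R₀ = 0.61 × (0.66 × 33) = 0.61 × 21.7800 = 13.2858
Higher: delay to age 7 (13.2858).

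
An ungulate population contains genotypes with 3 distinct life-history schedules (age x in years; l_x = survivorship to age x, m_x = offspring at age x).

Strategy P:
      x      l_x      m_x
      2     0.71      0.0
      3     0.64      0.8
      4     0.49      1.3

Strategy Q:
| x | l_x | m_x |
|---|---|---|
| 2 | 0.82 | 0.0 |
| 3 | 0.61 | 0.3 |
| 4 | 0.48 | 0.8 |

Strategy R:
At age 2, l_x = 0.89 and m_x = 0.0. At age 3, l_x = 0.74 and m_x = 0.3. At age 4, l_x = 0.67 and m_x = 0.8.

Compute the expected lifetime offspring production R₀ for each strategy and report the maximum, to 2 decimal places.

1.15

Strategy P: R₀ = 0.71×0.0 + 0.64×0.8 + 0.49×1.3 = 1.1490
Strategy Q: R₀ = 0.82×0.0 + 0.61×0.3 + 0.48×0.8 = 0.5670
Strategy R: R₀ = 0.89×0.0 + 0.74×0.3 + 0.67×0.8 = 0.7580
Highest R₀: strategy P with 1.1490.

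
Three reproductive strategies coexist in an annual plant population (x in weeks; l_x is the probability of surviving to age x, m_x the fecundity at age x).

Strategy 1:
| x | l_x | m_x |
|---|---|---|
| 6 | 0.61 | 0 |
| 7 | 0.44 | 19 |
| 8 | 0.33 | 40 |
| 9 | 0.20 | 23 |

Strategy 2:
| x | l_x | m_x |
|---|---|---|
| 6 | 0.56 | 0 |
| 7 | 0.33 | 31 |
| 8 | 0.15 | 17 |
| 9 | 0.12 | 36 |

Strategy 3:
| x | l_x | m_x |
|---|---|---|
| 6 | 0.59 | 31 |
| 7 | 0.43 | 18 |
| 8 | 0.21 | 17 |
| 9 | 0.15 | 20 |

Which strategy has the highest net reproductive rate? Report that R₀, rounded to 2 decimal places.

Strategy 1: R₀ = 0.61×0 + 0.44×19 + 0.33×40 + 0.20×23 = 26.1600
Strategy 2: R₀ = 0.56×0 + 0.33×31 + 0.15×17 + 0.12×36 = 17.1000
Strategy 3: R₀ = 0.59×31 + 0.43×18 + 0.21×17 + 0.15×20 = 32.6000
Highest R₀: strategy 3 with 32.6000.

32.60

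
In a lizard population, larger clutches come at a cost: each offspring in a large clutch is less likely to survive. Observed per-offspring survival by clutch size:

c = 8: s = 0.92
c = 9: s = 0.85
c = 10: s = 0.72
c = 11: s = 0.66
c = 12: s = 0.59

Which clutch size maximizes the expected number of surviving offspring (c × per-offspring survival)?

Expected surviving offspring = c × s(c):
  c=8: 8 × 0.92 = 7.360
  c=9: 9 × 0.85 = 7.650
  c=10: 10 × 0.72 = 7.200
  c=11: 11 × 0.66 = 7.260
  c=12: 12 × 0.59 = 7.080
Maximum at c = 9 (7.650 surviving offspring).

9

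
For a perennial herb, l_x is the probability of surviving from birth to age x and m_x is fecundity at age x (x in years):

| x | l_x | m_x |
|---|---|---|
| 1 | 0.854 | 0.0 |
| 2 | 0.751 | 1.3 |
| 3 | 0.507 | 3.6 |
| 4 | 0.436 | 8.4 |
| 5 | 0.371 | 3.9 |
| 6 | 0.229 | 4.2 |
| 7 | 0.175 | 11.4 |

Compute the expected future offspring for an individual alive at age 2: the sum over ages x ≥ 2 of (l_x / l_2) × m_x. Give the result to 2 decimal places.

l_2 = 0.751. Conditional survival from age 2 to x is l_x / l_2.
  x=2: (0.751/0.751) × 1.3 = 1.3000
  x=3: (0.507/0.751) × 3.6 = 2.4304
  x=4: (0.436/0.751) × 8.4 = 4.8767
  x=5: (0.371/0.751) × 3.9 = 1.9266
  x=6: (0.229/0.751) × 4.2 = 1.2807
  x=7: (0.175/0.751) × 11.4 = 2.6565
Sum = 1.3000 + 2.4304 + 4.8767 + 1.9266 + 1.2807 + 2.6565 = 14.4708

14.47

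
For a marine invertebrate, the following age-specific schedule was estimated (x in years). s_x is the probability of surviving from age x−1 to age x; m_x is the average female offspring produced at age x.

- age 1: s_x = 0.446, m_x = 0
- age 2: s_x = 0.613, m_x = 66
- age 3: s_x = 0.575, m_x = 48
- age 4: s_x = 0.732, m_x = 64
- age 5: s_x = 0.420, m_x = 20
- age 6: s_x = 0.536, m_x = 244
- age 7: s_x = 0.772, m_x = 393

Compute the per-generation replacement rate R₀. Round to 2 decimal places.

Survivorship from birth: l_x = s_1·s_2·…·s_x.
  l_1 = 0.44600
  l_2 = 0.27340
  l_3 = 0.15720
  l_4 = 0.11507
  l_5 = 0.04833
  l_6 = 0.02591
  l_7 = 0.02000
R₀ = Σ l_x m_x:
  age 1: 0.44600 × 0 = 0.0000
  age 2: 0.27340 × 66 = 18.0444
  age 3: 0.15720 × 48 = 7.5456
  age 4: 0.11507 × 64 = 7.3645
  age 5: 0.04833 × 20 = 0.9666
  age 6: 0.02591 × 244 = 6.3220
  age 7: 0.02000 × 393 = 7.8600
R₀ = 0.0000 + 18.0444 + 7.5456 + 7.3645 + 0.9666 + 6.3220 + 7.8600 = 48.1031

48.10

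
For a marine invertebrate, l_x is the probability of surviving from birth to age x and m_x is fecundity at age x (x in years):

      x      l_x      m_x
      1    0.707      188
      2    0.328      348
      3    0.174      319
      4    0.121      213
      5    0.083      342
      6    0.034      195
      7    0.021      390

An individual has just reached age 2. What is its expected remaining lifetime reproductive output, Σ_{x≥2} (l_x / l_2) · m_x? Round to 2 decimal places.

727.53

l_2 = 0.328. Conditional survival from age 2 to x is l_x / l_2.
  x=2: (0.328/0.328) × 348 = 348.0000
  x=3: (0.174/0.328) × 319 = 169.2256
  x=4: (0.121/0.328) × 213 = 78.5762
  x=5: (0.083/0.328) × 342 = 86.5427
  x=6: (0.034/0.328) × 195 = 20.2134
  x=7: (0.021/0.328) × 390 = 24.9695
Sum = 348.0000 + 169.2256 + 78.5762 + 86.5427 + 20.2134 + 24.9695 = 727.5274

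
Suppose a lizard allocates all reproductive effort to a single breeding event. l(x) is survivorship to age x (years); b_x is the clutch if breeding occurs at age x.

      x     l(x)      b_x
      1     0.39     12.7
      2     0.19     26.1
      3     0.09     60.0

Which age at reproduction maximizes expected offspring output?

Expected offspring if breeding at age x = l(x) × b_x:
  age 1: 0.39 × 12.7 = 4.953
  age 2: 0.19 × 26.1 = 4.959
  age 3: 0.09 × 60.0 = 5.400
Maximum at age 3 (5.400).

3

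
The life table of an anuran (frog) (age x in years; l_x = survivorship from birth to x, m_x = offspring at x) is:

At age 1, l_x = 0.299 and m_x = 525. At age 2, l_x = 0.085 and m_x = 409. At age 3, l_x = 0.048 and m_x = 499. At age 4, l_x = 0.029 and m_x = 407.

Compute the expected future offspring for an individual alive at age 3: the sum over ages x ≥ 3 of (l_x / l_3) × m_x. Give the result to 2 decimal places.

744.90

l_3 = 0.048. Conditional survival from age 3 to x is l_x / l_3.
  x=3: (0.048/0.048) × 499 = 499.0000
  x=4: (0.029/0.048) × 407 = 245.8958
Sum = 499.0000 + 245.8958 = 744.8958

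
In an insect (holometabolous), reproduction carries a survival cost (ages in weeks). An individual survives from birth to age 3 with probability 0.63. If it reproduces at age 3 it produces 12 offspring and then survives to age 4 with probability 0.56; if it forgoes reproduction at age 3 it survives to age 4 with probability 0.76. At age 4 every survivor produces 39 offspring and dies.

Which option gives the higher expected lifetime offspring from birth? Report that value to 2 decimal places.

breed at age 3: R₀ = 0.63 × (12 + 0.56 × 39) = 0.63 × 33.8400 = 21.3192
delay to age 4: R₀ = 0.63 × (0.76 × 39) = 0.63 × 29.6400 = 18.6732
Higher: breed at age 3 (21.3192).

21.32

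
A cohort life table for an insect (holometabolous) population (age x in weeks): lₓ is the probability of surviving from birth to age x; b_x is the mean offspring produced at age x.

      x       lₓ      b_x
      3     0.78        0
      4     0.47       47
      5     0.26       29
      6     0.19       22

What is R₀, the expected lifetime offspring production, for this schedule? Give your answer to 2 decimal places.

R₀ = Σ lₓ b_x:
  age 3: 0.78 × 0 = 0.0000
  age 4: 0.47 × 47 = 22.0900
  age 5: 0.26 × 29 = 7.5400
  age 6: 0.19 × 22 = 4.1800
R₀ = 0.0000 + 22.0900 + 7.5400 + 4.1800 = 33.8100

33.81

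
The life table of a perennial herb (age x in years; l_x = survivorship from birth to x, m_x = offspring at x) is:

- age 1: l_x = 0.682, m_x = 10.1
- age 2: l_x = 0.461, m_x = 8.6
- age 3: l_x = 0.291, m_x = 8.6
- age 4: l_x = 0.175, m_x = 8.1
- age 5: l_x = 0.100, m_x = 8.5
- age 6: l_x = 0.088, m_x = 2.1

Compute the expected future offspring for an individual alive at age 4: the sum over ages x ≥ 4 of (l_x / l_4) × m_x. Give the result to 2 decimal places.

14.01

l_4 = 0.175. Conditional survival from age 4 to x is l_x / l_4.
  x=4: (0.175/0.175) × 8.1 = 8.1000
  x=5: (0.100/0.175) × 8.5 = 4.8571
  x=6: (0.088/0.175) × 2.1 = 1.0560
Sum = 8.1000 + 4.8571 + 1.0560 = 14.0131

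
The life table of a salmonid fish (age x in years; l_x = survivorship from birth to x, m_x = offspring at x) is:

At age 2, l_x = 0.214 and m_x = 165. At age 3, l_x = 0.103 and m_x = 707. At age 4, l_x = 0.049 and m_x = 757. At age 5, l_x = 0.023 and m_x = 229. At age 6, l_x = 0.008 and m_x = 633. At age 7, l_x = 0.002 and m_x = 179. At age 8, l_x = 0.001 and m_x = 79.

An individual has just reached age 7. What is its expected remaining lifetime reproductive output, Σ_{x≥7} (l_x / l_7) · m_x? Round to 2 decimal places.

l_7 = 0.002. Conditional survival from age 7 to x is l_x / l_7.
  x=7: (0.002/0.002) × 179 = 179.0000
  x=8: (0.001/0.002) × 79 = 39.5000
Sum = 179.0000 + 39.5000 = 218.5000

218.50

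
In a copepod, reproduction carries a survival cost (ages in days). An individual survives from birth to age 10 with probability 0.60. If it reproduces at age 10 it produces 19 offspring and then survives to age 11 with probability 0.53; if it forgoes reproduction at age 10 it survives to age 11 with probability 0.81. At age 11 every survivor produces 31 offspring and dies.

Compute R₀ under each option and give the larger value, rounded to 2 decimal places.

21.26

breed at age 10: R₀ = 0.60 × (19 + 0.53 × 31) = 0.60 × 35.4300 = 21.2580
delay to age 11: R₀ = 0.60 × (0.81 × 31) = 0.60 × 25.1100 = 15.0660
Higher: breed at age 10 (21.2580).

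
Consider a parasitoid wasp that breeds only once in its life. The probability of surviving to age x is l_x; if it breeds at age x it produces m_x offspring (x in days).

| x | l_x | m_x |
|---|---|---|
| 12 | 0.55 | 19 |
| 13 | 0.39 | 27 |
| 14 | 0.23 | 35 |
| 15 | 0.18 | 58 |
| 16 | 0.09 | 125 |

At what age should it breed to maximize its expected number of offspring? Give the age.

16

Expected offspring if breeding at age x = l_x × m_x:
  age 12: 0.55 × 19 = 10.450
  age 13: 0.39 × 27 = 10.530
  age 14: 0.23 × 35 = 8.050
  age 15: 0.18 × 58 = 10.440
  age 16: 0.09 × 125 = 11.250
Maximum at age 16 (11.250).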